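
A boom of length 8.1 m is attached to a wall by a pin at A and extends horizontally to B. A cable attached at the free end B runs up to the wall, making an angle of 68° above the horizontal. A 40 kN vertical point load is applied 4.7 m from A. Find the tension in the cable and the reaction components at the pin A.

T = 25.03 kN, A_x = 9.377 kN, A_y = 16.79 kN

ΣM about A: T·sin68°·8.1 − 40·4.7 = 0 → T = 188/(8.1·0.927184) = 25.0327 ≈ 25.03 kN.
ΣF_x = 0: A_x − T·cos68° = 0 → A_x = 25.0327 × 0.374607 = 9.377 kN.
ΣF_y = 0: A_y + T·sin68° − 40 = 0 → A_y = 40 − 25.0327 × 0.927184 = 16.79 kN.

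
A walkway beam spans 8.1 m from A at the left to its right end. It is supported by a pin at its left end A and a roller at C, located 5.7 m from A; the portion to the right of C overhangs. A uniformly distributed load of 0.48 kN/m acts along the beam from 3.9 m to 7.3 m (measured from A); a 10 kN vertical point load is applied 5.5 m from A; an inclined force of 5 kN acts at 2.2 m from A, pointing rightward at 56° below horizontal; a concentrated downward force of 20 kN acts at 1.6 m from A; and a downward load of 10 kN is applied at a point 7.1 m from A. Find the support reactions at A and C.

Resultant of the distributed load: 0.48 × 3.4 = 1.632 kN at 5.6 m from A.
Taking moments about A: C_y·5.7 − (0.48·3.4)·5.6 − 10·5.5 − 5·sin56°·2.2 − 20·1.6 − 10·7.1 = 0 → C_y = 176.259/5.7 = 30.9226 ≈ 30.92 kN.
ΣF_y = 0: A_y + 30.9226 − 0.48·3.4 − 10 − 5·sin56° − 20 − 10 = 0 → A_y = 14.85 kN.
ΣF_x = 0: A_x + 5·cos56° = 0 → A_x = -2.796 kN.

A_x = -2.796 kN, A_y = 14.85 kN, C_y = 30.92 kN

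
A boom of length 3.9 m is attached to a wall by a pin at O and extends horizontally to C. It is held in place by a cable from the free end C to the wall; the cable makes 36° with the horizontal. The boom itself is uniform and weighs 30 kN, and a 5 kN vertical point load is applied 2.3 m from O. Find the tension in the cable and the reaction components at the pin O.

T = 30.54 kN, O_x = 24.70 kN, O_y = 17.05 kN

ΣM about O: T·sin36°·3.9 − 30·1.95 − 5·2.3 = 0 → T = 70/(3.9·0.587785) = 30.5362 ≈ 30.54 kN.
ΣF_x = 0: O_x − T·cos36° = 0 → O_x = 30.5362 × 0.809017 = 24.70 kN.
ΣF_y = 0: O_y + T·sin36° − 30 − 5 = 0 → O_y = 35 − 30.5362 × 0.587785 = 17.05 kN.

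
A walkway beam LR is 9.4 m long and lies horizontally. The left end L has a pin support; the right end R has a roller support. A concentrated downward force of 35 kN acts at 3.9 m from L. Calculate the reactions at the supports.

L_x = 0, L_y = 20.48 kN, R_y = 14.52 kN

Moments about L: R_y·9.4 − 35·3.9 = 0 → R_y = 136.5/9.4 = 14.5213 ≈ 14.52 kN.
ΣF_y = 0: L_y + 14.5213 − 35 = 0 → L_y = 20.48 kN.
ΣF_x = 0: no horizontal applied forces, so L_x = 0.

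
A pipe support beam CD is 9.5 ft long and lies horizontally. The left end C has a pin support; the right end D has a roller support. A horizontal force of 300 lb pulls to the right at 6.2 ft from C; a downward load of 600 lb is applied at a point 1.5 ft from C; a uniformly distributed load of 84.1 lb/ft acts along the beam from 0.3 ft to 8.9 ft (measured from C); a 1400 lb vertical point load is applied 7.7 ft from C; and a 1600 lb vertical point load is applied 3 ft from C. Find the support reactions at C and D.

Resultant of the distributed load: 84.1 × 8.6 = 723.26 lb at 4.6 ft from C.
Moments about C: D_y·9.5 − 600·1.5 − (84.1·8.6)·4.6 − 1400·7.7 − 1600·3 = 0 → D_y = 19806.996/9.5 = 2084.95 ≈ 2085 lb.
ΣF_y = 0: C_y + 2084.95 − 600 − 84.1·8.6 − 1400 − 1600 = 0 → C_y = 2238 lb.
ΣF_x = 0: C_x + 300 = 0 → C_x = -300.0 lb.

C_x = -300.0 lb, C_y = 2238 lb, D_y = 2085 lb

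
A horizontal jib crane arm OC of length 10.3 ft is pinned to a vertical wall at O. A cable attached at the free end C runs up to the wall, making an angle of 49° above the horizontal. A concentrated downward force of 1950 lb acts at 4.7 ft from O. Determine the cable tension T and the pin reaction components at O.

T = 1179 lb, O_x = 773.5 lb, O_y = 1060 lb

ΣM about O: T·sin49°·10.3 − 1950·4.7 = 0 → T = 9165/(10.3·0.75471) = 1179 lb.
ΣF_x = 0: O_x − T·cos49° = 0 → O_x = 1179 × 0.656059 = 773.5 lb.
ΣF_y = 0: O_y + T·sin49° − 1950 = 0 → O_y = 1950 − 1179 × 0.75471 = 1060 lb.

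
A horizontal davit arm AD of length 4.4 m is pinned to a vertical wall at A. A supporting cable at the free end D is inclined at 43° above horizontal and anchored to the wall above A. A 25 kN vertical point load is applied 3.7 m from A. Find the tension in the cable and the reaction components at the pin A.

ΣM about A: T·sin43°·4.4 − 25·3.7 = 0 → T = 92.5/(4.4·0.681998) = 30.8252 ≈ 30.83 kN.
ΣF_x = 0: A_x − T·cos43° = 0 → A_x = 30.8252 × 0.731354 = 22.54 kN.
ΣF_y = 0: A_y + T·sin43° − 25 = 0 → A_y = 25 − 30.8252 × 0.681998 = 3.977 kN.

T = 30.83 kN, A_x = 22.54 kN, A_y = 3.977 kN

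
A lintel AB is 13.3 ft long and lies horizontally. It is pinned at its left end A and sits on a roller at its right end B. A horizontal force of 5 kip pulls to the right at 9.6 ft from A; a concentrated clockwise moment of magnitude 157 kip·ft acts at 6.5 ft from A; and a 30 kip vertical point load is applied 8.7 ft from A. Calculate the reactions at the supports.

Moments about A: B_y·13.3 − 157 − 30·8.7 = 0 → B_y = 418/13.3 = 31.4286 ≈ 31.43 kip.
ΣF_y = 0: A_y + 31.4286 − 30 = 0 → A_y = -1.429 kip.
ΣF_x = 0: A_x + 5 = 0 → A_x = -5.000 kip.

A_x = -5.000 kip, A_y = -1.429 kip, B_y = 31.43 kip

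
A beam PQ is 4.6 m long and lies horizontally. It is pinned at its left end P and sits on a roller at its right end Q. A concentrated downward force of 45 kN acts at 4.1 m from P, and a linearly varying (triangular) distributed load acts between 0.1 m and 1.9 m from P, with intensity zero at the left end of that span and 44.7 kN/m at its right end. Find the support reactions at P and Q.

Resultant of the triangular load: ½ × 44.7 × 1.8 = 40.23 kN, acting at 1.3 m from P (one-third of the span from the peak).
Moments about P: Q_y·4.6 − 45·4.1 − (½·44.7·1.8)·1.3 = 0 → Q_y = 236.799/4.6 = 51.478 ≈ 51.48 kN.
ΣF_y = 0: P_y + 51.478 − 45 − ½·44.7·1.8 = 0 → P_y = 33.75 kN.
ΣF_x = 0: no horizontal applied forces, so P_x = 0.

P_x = 0, P_y = 33.75 kN, Q_y = 51.48 kN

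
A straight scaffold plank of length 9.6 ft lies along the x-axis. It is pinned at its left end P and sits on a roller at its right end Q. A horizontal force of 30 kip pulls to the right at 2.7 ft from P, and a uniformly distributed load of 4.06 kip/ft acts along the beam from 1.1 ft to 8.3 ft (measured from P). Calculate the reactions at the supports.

P_x = -30.00 kip, P_y = 14.92 kip, Q_y = 14.31 kip

Resultant of the distributed load: 4.06 × 7.2 = 29.232 kip at 4.7 ft from P.
Moments about P: Q_y·9.6 − (4.06·7.2)·4.7 = 0 → Q_y = 137.3904/9.6 = 14.3115 ≈ 14.31 kip.
ΣF_y = 0: P_y + 14.3115 − 4.06·7.2 = 0 → P_y = 14.92 kip.
ΣF_x = 0: P_x + 30 = 0 → P_x = -30.00 kip.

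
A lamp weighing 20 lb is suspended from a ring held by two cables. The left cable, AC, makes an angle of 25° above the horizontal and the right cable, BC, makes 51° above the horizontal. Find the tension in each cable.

T_AC = 12.97 lb, T_BC = 18.68 lb

ΣF_x = 0: −T_AC·cos25° + T_BC·cos51° = 0 → T_BC = 1.44014·T_AC.
ΣF_y = 0: T_AC·sin25° + T_BC·sin51° = 20.
Substitute: T_AC·(0.422618 + 1.44014·0.777146) = 20 → T_AC = 12.9717 ≈ 12.97 lb.
Then T_BC = 1.44014 × 12.9717 = 18.68 lb.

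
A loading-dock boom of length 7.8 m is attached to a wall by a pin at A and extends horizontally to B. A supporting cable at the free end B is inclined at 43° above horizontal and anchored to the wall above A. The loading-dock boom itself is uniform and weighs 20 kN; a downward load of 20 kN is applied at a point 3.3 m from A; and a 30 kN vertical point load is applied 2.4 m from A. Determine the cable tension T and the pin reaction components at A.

ΣM about A: T·sin43°·7.8 − 20·3.9 − 20·3.3 − 30·2.4 = 0 → T = 216/(7.8·0.681998) = 40.6047 ≈ 40.60 kN.
ΣF_x = 0: A_x − T·cos43° = 0 → A_x = 40.6047 × 0.731354 = 29.70 kN.
ΣF_y = 0: A_y + T·sin43° − 20 − 20 − 30 = 0 → A_y = 70 − 40.6047 × 0.681998 = 42.31 kN.

T = 40.60 kN, A_x = 29.70 kN, A_y = 42.31 kN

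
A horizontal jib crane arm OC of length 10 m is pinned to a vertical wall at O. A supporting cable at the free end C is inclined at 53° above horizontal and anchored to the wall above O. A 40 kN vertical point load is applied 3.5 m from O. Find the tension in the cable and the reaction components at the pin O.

ΣM about O: T·sin53°·10 − 40·3.5 = 0 → T = 140/(10·0.798636) = 17.5299 ≈ 17.53 kN.
ΣF_x = 0: O_x − T·cos53° = 0 → O_x = 17.5299 × 0.601815 = 10.55 kN.
ΣF_y = 0: O_y + T·sin53° − 40 = 0 → O_y = 40 − 17.5299 × 0.798636 = 26.00 kN.

T = 17.53 kN, O_x = 10.55 kN, O_y = 26.00 kN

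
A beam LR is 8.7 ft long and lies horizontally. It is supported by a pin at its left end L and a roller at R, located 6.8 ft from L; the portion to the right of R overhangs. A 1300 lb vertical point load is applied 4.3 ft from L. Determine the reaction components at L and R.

ΣM about L: R_y·6.8 − 1300·4.3 = 0 → R_y = 5590/6.8 = 822.059 ≈ 822.1 lb.
ΣF_y = 0: L_y + 822.059 − 1300 = 0 → L_y = 477.9 lb.
ΣF_x = 0: no horizontal applied forces, so L_x = 0.

L_x = 0, L_y = 477.9 lb, R_y = 822.1 lb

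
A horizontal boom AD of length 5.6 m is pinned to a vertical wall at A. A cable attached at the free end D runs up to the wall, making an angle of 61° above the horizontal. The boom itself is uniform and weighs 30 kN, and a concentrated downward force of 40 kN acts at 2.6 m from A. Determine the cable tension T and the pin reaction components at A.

T = 38.38 kN, A_x = 18.61 kN, A_y = 36.43 kN

ΣM about A: T·sin61°·5.6 − 30·2.8 − 40·2.6 = 0 → T = 188/(5.6·0.87462) = 38.384 ≈ 38.38 kN.
ΣF_x = 0: A_x − T·cos61° = 0 → A_x = 38.384 × 0.48481 = 18.61 kN.
ΣF_y = 0: A_y + T·sin61° − 30 − 40 = 0 → A_y = 70 − 38.384 × 0.87462 = 36.43 kN.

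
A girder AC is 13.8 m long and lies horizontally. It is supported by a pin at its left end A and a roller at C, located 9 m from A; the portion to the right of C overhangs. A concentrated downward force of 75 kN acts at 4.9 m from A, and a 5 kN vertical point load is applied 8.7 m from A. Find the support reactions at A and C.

Moments about A: C_y·9 − 75·4.9 − 5·8.7 = 0 → C_y = 411/9 = 45.6667 ≈ 45.67 kN.
ΣF_y = 0: A_y + 45.6667 − 75 − 5 = 0 → A_y = 34.33 kN.
ΣF_x = 0: no horizontal applied forces, so A_x = 0.

A_x = 0, A_y = 34.33 kN, C_y = 45.67 kN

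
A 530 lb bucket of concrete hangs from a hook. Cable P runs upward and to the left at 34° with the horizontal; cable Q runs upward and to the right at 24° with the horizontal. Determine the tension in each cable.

T_P = 570.9 lb, T_Q = 518.1 lb

ΣF_x = 0: −T_P·cos34° + T_Q·cos24° = 0 → T_Q = 0.907495·T_P.
ΣF_y = 0: T_P·sin34° + T_Q·sin24° = 530.
Substitute: T_P·(0.559193 + 0.907495·0.406737) = 530 → T_P = 570.933 ≈ 570.9 lb.
Then T_Q = 0.907495 × 570.933 = 518.1 lb.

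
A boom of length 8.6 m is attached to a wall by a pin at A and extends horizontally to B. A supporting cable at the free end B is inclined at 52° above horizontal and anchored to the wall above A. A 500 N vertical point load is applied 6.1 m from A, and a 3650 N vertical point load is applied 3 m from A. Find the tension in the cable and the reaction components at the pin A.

T = 2066 N, A_x = 1272 N, A_y = 2522 N

ΣM about A: T·sin52°·8.6 − 500·6.1 − 3650·3 = 0 → T = 14000/(8.6·0.788011) = 2065.84 ≈ 2066 N.
ΣF_x = 0: A_x − T·cos52° = 0 → A_x = 2065.84 × 0.615661 = 1272 N.
ΣF_y = 0: A_y + T·sin52° − 500 − 3650 = 0 → A_y = 4150 − 2065.84 × 0.788011 = 2522 N.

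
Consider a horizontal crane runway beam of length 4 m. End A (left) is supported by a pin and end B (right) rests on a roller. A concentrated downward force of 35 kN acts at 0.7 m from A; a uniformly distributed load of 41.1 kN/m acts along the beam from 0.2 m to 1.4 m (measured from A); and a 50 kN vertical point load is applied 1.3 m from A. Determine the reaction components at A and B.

A_x = 0, A_y = 102.1 kN, B_y = 32.24 kN

Resultant of the distributed load: 41.1 × 1.2 = 49.32 kN at 0.8 m from A.
Moments about A: B_y·4 − 35·0.7 − (41.1·1.2)·0.8 − 50·1.3 = 0 → B_y = 128.956/4 = 32.239 ≈ 32.24 kN.
ΣF_y = 0: A_y + 32.239 − 35 − 41.1·1.2 − 50 = 0 → A_y = 102.1 kN.
ΣF_x = 0: no horizontal applied forces, so A_x = 0.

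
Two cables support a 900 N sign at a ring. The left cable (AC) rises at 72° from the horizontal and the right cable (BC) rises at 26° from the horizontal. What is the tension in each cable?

ΣF_x = 0: −T_AC·cos72° + T_BC·cos26° = 0 → T_BC = 0.343813·T_AC.
ΣF_y = 0: T_AC·sin72° + T_BC·sin26° = 900.
Substitute: T_AC·(0.951057 + 0.343813·0.438371) = 900 → T_AC = 816.864 ≈ 816.9 N.
Then T_BC = 0.343813 × 816.864 = 280.8 N.

T_AC = 816.9 N, T_BC = 280.8 N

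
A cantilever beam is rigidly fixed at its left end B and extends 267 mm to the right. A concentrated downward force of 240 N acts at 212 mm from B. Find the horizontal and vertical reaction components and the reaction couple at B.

ΣF_x = 0: B_x = 0.
ΣF_y = 0: B_y − 240 = 0 → B_y = 240.0 N.
ΣM about B: M_B − 240·212 = 0 → M_B = 50880 N·mm.

B_x = 0, B_y = 240.0 N, M_B = 50880 N·mm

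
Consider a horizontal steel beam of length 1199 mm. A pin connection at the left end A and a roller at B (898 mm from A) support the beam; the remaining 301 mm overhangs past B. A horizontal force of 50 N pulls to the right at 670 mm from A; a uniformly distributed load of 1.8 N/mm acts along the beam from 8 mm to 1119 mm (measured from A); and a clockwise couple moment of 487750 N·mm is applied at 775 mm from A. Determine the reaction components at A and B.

Resultant of the distributed load: 1.8 × 1111 = 1999.8 N at 563.5 mm from A.
Taking moments about A: B_y·898 − (1.8·1111)·563.5 − 487750 = 0 → B_y = 1614637.3/898 = 1798.04 ≈ 1798 N.
ΣF_y = 0: A_y + 1798.04 − 1.8·1111 = 0 → A_y = 201.8 N.
ΣF_x = 0: A_x + 50 = 0 → A_x = -50.00 N.

A_x = -50.00 N, A_y = 201.8 N, B_y = 1798 N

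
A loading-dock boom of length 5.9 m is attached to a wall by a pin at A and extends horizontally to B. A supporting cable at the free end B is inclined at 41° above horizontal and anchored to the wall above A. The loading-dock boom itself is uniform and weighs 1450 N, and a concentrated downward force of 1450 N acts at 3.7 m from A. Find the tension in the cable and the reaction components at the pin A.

T = 2491 N, A_x = 1880 N, A_y = 1266 N

ΣM about A: T·sin41°·5.9 − 1450·2.95 − 1450·3.7 = 0 → T = 9642.5/(5.9·0.656059) = 2491.12 ≈ 2491 N.
ΣF_x = 0: A_x − T·cos41° = 0 → A_x = 2491.12 × 0.75471 = 1880 N.
ΣF_y = 0: A_y + T·sin41° − 1450 − 1450 = 0 → A_y = 2900 − 2491.12 × 0.656059 = 1266 N.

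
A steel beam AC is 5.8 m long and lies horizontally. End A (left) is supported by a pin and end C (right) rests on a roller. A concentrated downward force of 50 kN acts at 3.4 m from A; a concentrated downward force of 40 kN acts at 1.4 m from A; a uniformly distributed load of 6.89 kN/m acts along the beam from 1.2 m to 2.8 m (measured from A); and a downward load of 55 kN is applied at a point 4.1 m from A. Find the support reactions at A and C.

Resultant of the distributed load: 6.89 × 1.6 = 11.024 kN at 2 m from A.
Taking moments about A: C_y·5.8 − 50·3.4 − 40·1.4 − (6.89·1.6)·2 − 55·4.1 = 0 → C_y = 473.548/5.8 = 81.6462 ≈ 81.65 kN.
ΣF_y = 0: A_y + 81.6462 − 50 − 40 − 6.89·1.6 − 55 = 0 → A_y = 74.38 kN.
ΣF_x = 0: no horizontal applied forces, so A_x = 0.

A_x = 0, A_y = 74.38 kN, C_y = 81.65 kN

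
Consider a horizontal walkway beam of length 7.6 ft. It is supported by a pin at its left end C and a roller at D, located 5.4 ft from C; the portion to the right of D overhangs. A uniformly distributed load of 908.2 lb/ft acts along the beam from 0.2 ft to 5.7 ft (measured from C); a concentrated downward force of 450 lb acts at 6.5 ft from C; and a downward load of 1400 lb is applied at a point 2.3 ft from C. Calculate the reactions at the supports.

Resultant of the distributed load: 908.2 × 5.5 = 4995.1 lb at 2.95 ft from C.
Taking moments about C: D_y·5.4 − (908.2·5.5)·2.95 − 450·6.5 − 1400·2.3 = 0 → D_y = 20880.545/5.4 = 3866.77 ≈ 3867 lb.
ΣF_y = 0: C_y + 3866.77 − 908.2·5.5 − 450 − 1400 = 0 → C_y = 2978 lb.
ΣF_x = 0: no horizontal applied forces, so C_x = 0.

C_x = 0, C_y = 2978 lb, D_y = 3867 lb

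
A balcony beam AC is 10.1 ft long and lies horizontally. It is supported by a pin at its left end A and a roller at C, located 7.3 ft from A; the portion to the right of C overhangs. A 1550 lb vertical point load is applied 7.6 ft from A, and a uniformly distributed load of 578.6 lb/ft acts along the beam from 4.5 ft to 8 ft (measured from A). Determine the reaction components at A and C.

A_x = 0, A_y = 227.6 lb, C_y = 3348 lb

Resultant of the distributed load: 578.6 × 3.5 = 2025.1 lb at 6.25 ft from A.
Moments about A: C_y·7.3 − 1550·7.6 − (578.6·3.5)·6.25 = 0 → C_y = 24436.875/7.3 = 3347.52 ≈ 3348 lb.
ΣF_y = 0: A_y + 3347.52 − 1550 − 578.6·3.5 = 0 → A_y = 227.6 lb.
ΣF_x = 0: no horizontal applied forces, so A_x = 0.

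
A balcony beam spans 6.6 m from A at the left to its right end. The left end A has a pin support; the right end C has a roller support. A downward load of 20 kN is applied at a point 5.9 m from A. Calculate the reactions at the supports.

ΣM about A: C_y·6.6 − 20·5.9 = 0 → C_y = 118/6.6 = 17.8788 ≈ 17.88 kN.
ΣF_y = 0: A_y + 17.8788 − 20 = 0 → A_y = 2.121 kN.
ΣF_x = 0: no horizontal applied forces, so A_x = 0.

A_x = 0, A_y = 2.121 kN, C_y = 17.88 kN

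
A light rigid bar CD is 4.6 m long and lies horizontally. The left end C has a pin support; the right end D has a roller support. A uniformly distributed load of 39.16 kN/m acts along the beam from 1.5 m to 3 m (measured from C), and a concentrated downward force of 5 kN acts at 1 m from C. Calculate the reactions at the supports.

C_x = 0, C_y = 33.92 kN, D_y = 29.82 kN

Resultant of the distributed load: 39.16 × 1.5 = 58.74 kN at 2.25 m from C.
Moments about C: D_y·4.6 − (39.16·1.5)·2.25 − 5·1 = 0 → D_y = 137.165/4.6 = 29.8185 ≈ 29.82 kN.
ΣF_y = 0: C_y + 29.8185 − 39.16·1.5 − 5 = 0 → C_y = 33.92 kN.
ΣF_x = 0: no horizontal applied forces, so C_x = 0.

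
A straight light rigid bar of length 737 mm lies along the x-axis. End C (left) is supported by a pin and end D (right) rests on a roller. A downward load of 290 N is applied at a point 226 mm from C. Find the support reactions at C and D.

Taking moments about C: D_y·737 − 290·226 = 0 → D_y = 65540/737 = 88.9281 ≈ 88.93 N.
ΣF_y = 0: C_y + 88.9281 − 290 = 0 → C_y = 201.1 N.
ΣF_x = 0: no horizontal applied forces, so C_x = 0.

C_x = 0, C_y = 201.1 N, D_y = 88.93 N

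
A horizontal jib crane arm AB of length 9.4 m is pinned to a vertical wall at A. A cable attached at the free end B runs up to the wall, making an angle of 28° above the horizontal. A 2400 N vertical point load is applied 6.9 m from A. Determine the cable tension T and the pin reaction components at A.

T = 3753 N, A_x = 3313 N, A_y = 638.3 N

ΣM about A: T·sin28°·9.4 − 2400·6.9 = 0 → T = 16560/(9.4·0.469472) = 3752.52 ≈ 3753 N.
ΣF_x = 0: A_x − T·cos28° = 0 → A_x = 3752.52 × 0.882948 = 3313 N.
ΣF_y = 0: A_y + T·sin28° − 2400 = 0 → A_y = 2400 − 3752.52 × 0.469472 = 638.3 N.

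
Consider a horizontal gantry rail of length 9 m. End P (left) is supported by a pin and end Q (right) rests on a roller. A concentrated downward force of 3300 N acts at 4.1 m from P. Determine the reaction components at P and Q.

Taking moments about P: Q_y·9 − 3300·4.1 = 0 → Q_y = 13530/9 = 1503.33 ≈ 1503 N.
ΣF_y = 0: P_y + 1503.33 − 3300 = 0 → P_y = 1797 N.
ΣF_x = 0: no horizontal applied forces, so P_x = 0.

P_x = 0, P_y = 1797 N, Q_y = 1503 N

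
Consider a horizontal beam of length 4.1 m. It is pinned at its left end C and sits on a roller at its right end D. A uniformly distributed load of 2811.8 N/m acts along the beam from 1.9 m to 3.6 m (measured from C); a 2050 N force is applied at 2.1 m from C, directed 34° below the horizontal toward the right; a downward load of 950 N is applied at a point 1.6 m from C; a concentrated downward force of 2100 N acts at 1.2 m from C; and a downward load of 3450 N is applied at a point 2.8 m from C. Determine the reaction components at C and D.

C_x = -1700 N, C_y = 5292 N, D_y = 7135 N

Resultant of the distributed load: 2811.8 × 1.7 = 4780.06 N at 2.75 m from C.
ΣM about C: D_y·4.1 − (2811.8·1.7)·2.75 − 2050·sin34°·2.1 − 950·1.6 − 2100·1.2 − 3450·2.8 = 0 → D_y = 29252.5/4.1 = 7134.76 ≈ 7135 N.
ΣF_y = 0: C_y + 7134.76 − 2811.8·1.7 − 2050·sin34° − 950 − 2100 − 3450 = 0 → C_y = 5292 N.
ΣF_x = 0: C_x + 2050·cos34° = 0 → C_x = -1700 N.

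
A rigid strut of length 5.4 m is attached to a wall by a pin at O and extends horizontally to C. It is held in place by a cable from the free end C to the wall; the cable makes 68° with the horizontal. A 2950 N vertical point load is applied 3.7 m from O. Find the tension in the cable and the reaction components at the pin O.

ΣM about O: T·sin68°·5.4 − 2950·3.7 = 0 → T = 10915/(5.4·0.927184) = 2180.04 ≈ 2180 N.
ΣF_x = 0: O_x − T·cos68° = 0 → O_x = 2180.04 × 0.374607 = 816.7 N.
ΣF_y = 0: O_y + T·sin68° − 2950 = 0 → O_y = 2950 − 2180.04 × 0.927184 = 928.7 N.

T = 2180 N, O_x = 816.7 N, O_y = 928.7 N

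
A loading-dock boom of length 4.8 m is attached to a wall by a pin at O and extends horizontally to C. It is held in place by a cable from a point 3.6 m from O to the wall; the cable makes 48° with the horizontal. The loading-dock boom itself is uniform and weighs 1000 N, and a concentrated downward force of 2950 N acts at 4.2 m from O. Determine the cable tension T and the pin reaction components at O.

ΣM about O: T·sin48°·3.6 − 1000·2.4 − 2950·4.2 = 0 → T = 14790/(3.6·0.743145) = 5528.31 ≈ 5528 N.
ΣF_x = 0: O_x − T·cos48° = 0 → O_x = 5528.31 × 0.669131 = 3699 N.
ΣF_y = 0: O_y + T·sin48° − 1000 − 2950 = 0 → O_y = 3950 − 5528.31 × 0.743145 = -158.3 N.

T = 5528 N, O_x = 3699 N, O_y = -158.3 N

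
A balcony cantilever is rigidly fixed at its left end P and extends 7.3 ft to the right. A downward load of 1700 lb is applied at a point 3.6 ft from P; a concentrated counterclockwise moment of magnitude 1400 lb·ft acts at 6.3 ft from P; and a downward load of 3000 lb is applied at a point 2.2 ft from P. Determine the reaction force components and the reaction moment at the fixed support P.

P_x = 0, P_y = 4700 lb, M_P = 11320 lb·ft

ΣF_x = 0: P_x = 0.
ΣF_y = 0: P_y − 1700 − 3000 = 0 → P_y = 4700 lb.
ΣM about P: M_P − 1700·3.6 + 1400 − 3000·2.2 = 0 → M_P = 11320 lb·ft.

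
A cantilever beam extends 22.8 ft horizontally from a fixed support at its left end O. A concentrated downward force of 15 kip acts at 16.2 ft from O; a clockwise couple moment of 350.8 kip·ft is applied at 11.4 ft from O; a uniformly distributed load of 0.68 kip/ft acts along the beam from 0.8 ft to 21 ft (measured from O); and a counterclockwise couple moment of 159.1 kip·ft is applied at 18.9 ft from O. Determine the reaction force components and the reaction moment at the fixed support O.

O_x = 0, O_y = 28.74 kip, M_O = 584.4 kip·ft

Resultant of the distributed load: 0.68 × 20.2 = 13.736 kip at 10.9 ft from O.
ΣF_x = 0: O_x = 0.
ΣF_y = 0: O_y − 15 − 0.68·20.2 = 0 → O_y = 28.74 kip.
ΣM about O: M_O − 15·16.2 − 350.8 − (0.68·20.2)·10.9 + 159.1 = 0 → M_O = 584.4 kip·ft.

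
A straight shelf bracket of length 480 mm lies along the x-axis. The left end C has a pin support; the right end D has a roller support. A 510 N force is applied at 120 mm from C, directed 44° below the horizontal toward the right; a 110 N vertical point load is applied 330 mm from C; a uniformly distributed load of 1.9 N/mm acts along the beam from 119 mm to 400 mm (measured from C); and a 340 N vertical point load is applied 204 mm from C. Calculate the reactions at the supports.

Resultant of the distributed load: 1.9 × 281 = 533.9 N at 259.5 mm from C.
Moments about C: D_y·480 − 510·sin44°·120 − 110·330 − (1.9·281)·259.5 − 340·204 = 0 → D_y = 286720/480 = 597.333 ≈ 597.3 N.
ΣF_y = 0: C_y + 597.333 − 510·sin44° − 110 − 1.9·281 − 340 = 0 → C_y = 740.8 N.
ΣF_x = 0: C_x + 510·cos44° = 0 → C_x = -366.9 N.

C_x = -366.9 N, C_y = 740.8 N, D_y = 597.3 N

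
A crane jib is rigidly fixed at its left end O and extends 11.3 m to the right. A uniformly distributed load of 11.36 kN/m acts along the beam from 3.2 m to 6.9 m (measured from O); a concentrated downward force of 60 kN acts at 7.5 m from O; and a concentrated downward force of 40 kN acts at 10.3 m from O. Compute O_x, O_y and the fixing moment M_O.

O_x = 0, O_y = 142.0 kN, M_O = 1074 kN·m

Resultant of the distributed load: 11.36 × 3.7 = 42.032 kN at 5.05 m from O.
ΣF_x = 0: O_x = 0.
ΣF_y = 0: O_y − 11.36·3.7 − 60 − 40 = 0 → O_y = 142.0 kN.
ΣM about O: M_O − (11.36·3.7)·5.05 − 60·7.5 − 40·10.3 = 0 → M_O = 1074 kN·m.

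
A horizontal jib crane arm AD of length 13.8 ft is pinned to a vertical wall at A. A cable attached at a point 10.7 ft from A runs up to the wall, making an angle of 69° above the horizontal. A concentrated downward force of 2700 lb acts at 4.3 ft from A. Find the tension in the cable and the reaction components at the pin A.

T = 1162 lb, A_x = 416.5 lb, A_y = 1615 lb

ΣM about A: T·sin69°·10.7 − 2700·4.3 = 0 → T = 11610/(10.7·0.93358) = 1162.24 ≈ 1162 lb.
ΣF_x = 0: A_x − T·cos69° = 0 → A_x = 1162.24 × 0.358368 = 416.5 lb.
ΣF_y = 0: A_y + T·sin69° − 2700 = 0 → A_y = 2700 − 1162.24 × 0.93358 = 1615 lb.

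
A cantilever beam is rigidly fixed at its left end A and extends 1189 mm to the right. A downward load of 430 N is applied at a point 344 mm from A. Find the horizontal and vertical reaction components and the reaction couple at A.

A_x = 0, A_y = 430.0 N, M_A = 147900 N·mm

ΣF_x = 0: A_x = 0.
ΣF_y = 0: A_y − 430 = 0 → A_y = 430.0 N.
ΣM about A: M_A − 430·344 = 0 → M_A = 147900 N·mm.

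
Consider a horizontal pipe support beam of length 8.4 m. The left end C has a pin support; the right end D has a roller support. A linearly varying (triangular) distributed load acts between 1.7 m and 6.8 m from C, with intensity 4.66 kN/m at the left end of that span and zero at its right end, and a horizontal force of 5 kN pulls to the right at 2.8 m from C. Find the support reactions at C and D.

Resultant of the triangular load: ½ × 4.66 × 5.1 = 11.883 kN, acting at 3.4 m from C (one-third of the span from the peak).
Taking moments about C: D_y·8.4 − (½·4.66·5.1)·3.4 = 0 → D_y = 40.4022/8.4 = 4.80979 ≈ 4.810 kN.
ΣF_y = 0: C_y + 4.80979 − ½·4.66·5.1 = 0 → C_y = 7.073 kN.
ΣF_x = 0: C_x + 5 = 0 → C_x = -5.000 kN.

C_x = -5.000 kN, C_y = 7.073 kN, D_y = 4.810 kN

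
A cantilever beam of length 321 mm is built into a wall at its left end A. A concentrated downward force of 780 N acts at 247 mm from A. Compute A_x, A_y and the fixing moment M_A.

ΣF_x = 0: A_x = 0.
ΣF_y = 0: A_y − 780 = 0 → A_y = 780.0 N.
ΣM about A: M_A − 780·247 = 0 → M_A = 192700 N·mm.

A_x = 0, A_y = 780.0 N, M_A = 192700 N·mm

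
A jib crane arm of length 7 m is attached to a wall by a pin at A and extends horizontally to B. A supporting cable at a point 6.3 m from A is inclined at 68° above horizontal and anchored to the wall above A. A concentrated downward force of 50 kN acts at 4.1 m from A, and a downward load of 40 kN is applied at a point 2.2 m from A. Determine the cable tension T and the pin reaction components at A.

ΣM about A: T·sin68°·6.3 − 50·4.1 − 40·2.2 = 0 → T = 293/(6.3·0.927184) = 50.1604 ≈ 50.16 kN.
ΣF_x = 0: A_x − T·cos68° = 0 → A_x = 50.1604 × 0.374607 = 18.79 kN.
ΣF_y = 0: A_y + T·sin68° − 50 − 40 = 0 → A_y = 90 − 50.1604 × 0.927184 = 43.49 kN.

T = 50.16 kN, A_x = 18.79 kN, A_y = 43.49 kN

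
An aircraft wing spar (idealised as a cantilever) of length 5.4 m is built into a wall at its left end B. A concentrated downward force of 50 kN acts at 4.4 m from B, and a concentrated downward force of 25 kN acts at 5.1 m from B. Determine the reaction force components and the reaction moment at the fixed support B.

ΣF_x = 0: B_x = 0.
ΣF_y = 0: B_y − 50 − 25 = 0 → B_y = 75.00 kN.
ΣM about B: M_B − 50·4.4 − 25·5.1 = 0 → M_B = 347.5 kN·m.

B_x = 0, B_y = 75.00 kN, M_B = 347.5 kN·m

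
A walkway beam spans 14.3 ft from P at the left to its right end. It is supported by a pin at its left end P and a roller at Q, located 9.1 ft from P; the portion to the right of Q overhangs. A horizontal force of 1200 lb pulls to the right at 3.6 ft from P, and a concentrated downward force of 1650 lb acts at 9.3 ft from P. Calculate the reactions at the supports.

Taking moments about P: Q_y·9.1 − 1650·9.3 = 0 → Q_y = 15345/9.1 = 1686.26 ≈ 1686 lb.
ΣF_y = 0: P_y + 1686.26 − 1650 = 0 → P_y = -36.26 lb.
ΣF_x = 0: P_x + 1200 = 0 → P_x = -1200 lb.

P_x = -1200 lb, P_y = -36.26 lb, Q_y = 1686 lb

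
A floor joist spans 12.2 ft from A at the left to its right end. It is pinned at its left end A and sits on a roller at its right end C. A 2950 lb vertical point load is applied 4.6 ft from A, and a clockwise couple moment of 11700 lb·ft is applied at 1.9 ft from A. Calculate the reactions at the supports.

Taking moments about A: C_y·12.2 − 2950·4.6 − 11700 = 0 → C_y = 25270/12.2 = 2071.31 ≈ 2071 lb.
ΣF_y = 0: A_y + 2071.31 − 2950 = 0 → A_y = 878.7 lb.
ΣF_x = 0: no horizontal applied forces, so A_x = 0.

A_x = 0, A_y = 878.7 lb, C_y = 2071 lb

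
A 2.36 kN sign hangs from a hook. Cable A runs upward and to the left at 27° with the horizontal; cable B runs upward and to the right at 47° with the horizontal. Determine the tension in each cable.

ΣF_x = 0: −T_A·cos27° + T_B·cos47° = 0 → T_B = 1.30646·T_A.
ΣF_y = 0: T_A·sin27° + T_B·sin47° = 2.36.
Substitute: T_A·(0.45399 + 1.30646·0.731354) = 2.36 → T_A = 1.67438 ≈ 1.674 kN.
Then T_B = 1.30646 × 1.67438 = 2.188 kN.

T_A = 1.674 kN, T_B = 2.188 kN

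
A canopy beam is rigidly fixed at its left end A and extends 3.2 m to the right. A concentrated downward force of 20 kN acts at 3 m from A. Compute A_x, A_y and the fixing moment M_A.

ΣF_x = 0: A_x = 0.
ΣF_y = 0: A_y − 20 = 0 → A_y = 20.00 kN.
ΣM about A: M_A − 20·3 = 0 → M_A = 60.00 kN·m.

A_x = 0, A_y = 20.00 kN, M_A = 60.00 kN·m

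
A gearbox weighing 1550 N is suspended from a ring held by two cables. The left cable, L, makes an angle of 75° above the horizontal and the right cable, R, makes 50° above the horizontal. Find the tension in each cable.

T_L = 1216 N, T_R = 489.7 N

ΣF_x = 0: −T_L·cos75° + T_R·cos50° = 0 → T_R = 0.402651·T_L.
ΣF_y = 0: T_L·sin75° + T_R·sin50° = 1550.
Substitute: T_L·(0.965926 + 0.402651·0.766044) = 1550 → T_L = 1216.28 ≈ 1216 N.
Then T_R = 0.402651 × 1216.28 = 489.7 N.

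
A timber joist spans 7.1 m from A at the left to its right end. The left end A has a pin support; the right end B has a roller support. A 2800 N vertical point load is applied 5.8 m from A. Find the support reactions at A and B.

A_x = 0, A_y = 512.7 N, B_y = 2287 N

Taking moments about A: B_y·7.1 − 2800·5.8 = 0 → B_y = 16240/7.1 = 2287.32 ≈ 2287 N.
ΣF_y = 0: A_y + 2287.32 − 2800 = 0 → A_y = 512.7 N.
ΣF_x = 0: no horizontal applied forces, so A_x = 0.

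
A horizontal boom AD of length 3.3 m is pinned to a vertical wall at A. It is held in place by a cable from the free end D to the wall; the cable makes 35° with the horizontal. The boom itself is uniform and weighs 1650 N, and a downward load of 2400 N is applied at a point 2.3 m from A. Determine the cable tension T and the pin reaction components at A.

T = 4355 N, A_x = 3567 N, A_y = 1552 N

ΣM about A: T·sin35°·3.3 − 1650·1.65 − 2400·2.3 = 0 → T = 8242.5/(3.3·0.573576) = 4354.66 ≈ 4355 N.
ΣF_x = 0: A_x − T·cos35° = 0 → A_x = 4354.66 × 0.819152 = 3567 N.
ΣF_y = 0: A_y + T·sin35° − 1650 − 2400 = 0 → A_y = 4050 − 4354.66 × 0.573576 = 1552 N.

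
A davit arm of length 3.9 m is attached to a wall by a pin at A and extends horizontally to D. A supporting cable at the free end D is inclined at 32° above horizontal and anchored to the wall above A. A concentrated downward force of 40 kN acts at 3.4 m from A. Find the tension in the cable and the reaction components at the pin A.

T = 65.81 kN, A_x = 55.81 kN, A_y = 5.128 kN

ΣM about A: T·sin32°·3.9 − 40·3.4 = 0 → T = 136/(3.9·0.529919) = 65.8059 ≈ 65.81 kN.
ΣF_x = 0: A_x − T·cos32° = 0 → A_x = 65.8059 × 0.848048 = 55.81 kN.
ΣF_y = 0: A_y + T·sin32° − 40 = 0 → A_y = 40 − 65.8059 × 0.529919 = 5.128 kN.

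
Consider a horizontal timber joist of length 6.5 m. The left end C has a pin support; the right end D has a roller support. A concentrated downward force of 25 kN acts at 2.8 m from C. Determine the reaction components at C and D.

ΣM about C: D_y·6.5 − 25·2.8 = 0 → D_y = 70/6.5 = 10.7692 ≈ 10.77 kN.
ΣF_y = 0: C_y + 10.7692 − 25 = 0 → C_y = 14.23 kN.
ΣF_x = 0: no horizontal applied forces, so C_x = 0.

C_x = 0, C_y = 14.23 kN, D_y = 10.77 kN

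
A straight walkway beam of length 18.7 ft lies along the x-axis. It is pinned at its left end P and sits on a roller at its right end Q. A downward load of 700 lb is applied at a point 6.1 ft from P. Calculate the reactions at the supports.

P_x = 0, P_y = 471.7 lb, Q_y = 228.3 lb

ΣM about P: Q_y·18.7 − 700·6.1 = 0 → Q_y = 4270/18.7 = 228.342 ≈ 228.3 lb.
ΣF_y = 0: P_y + 228.342 − 700 = 0 → P_y = 471.7 lb.
ΣF_x = 0: no horizontal applied forces, so P_x = 0.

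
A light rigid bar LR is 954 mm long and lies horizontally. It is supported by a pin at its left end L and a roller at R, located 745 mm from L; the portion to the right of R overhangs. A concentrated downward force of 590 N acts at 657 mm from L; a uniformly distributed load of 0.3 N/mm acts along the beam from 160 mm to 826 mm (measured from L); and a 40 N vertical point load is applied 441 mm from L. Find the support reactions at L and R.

Resultant of the distributed load: 0.3 × 666 = 199.8 N at 493 mm from L.
Moments about L: R_y·745 − 590·657 − (0.3·666)·493 − 40·441 = 0 → R_y = 503771.4/745 = 676.203 ≈ 676.2 N.
ΣF_y = 0: L_y + 676.203 − 590 − 0.3·666 − 40 = 0 → L_y = 153.6 N.
ΣF_x = 0: no horizontal applied forces, so L_x = 0.

L_x = 0, L_y = 153.6 N, R_y = 676.2 N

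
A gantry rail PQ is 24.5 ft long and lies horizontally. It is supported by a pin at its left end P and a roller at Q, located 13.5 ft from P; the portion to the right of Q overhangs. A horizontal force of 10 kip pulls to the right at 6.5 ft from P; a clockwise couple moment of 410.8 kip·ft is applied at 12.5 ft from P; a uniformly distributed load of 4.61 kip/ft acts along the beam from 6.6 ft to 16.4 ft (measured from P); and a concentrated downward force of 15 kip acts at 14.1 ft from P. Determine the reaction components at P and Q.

Resultant of the distributed load: 4.61 × 9.8 = 45.178 kip at 11.5 ft from P.
Moments about P: Q_y·13.5 − 410.8 − (4.61·9.8)·11.5 − 15·14.1 = 0 → Q_y = 1141.847/13.5 = 84.5813 ≈ 84.58 kip.
ΣF_y = 0: P_y + 84.5813 − 4.61·9.8 − 15 = 0 → P_y = -24.40 kip.
ΣF_x = 0: P_x + 10 = 0 → P_x = -10.00 kip.

P_x = -10.00 kip, P_y = -24.40 kip, Q_y = 84.58 kip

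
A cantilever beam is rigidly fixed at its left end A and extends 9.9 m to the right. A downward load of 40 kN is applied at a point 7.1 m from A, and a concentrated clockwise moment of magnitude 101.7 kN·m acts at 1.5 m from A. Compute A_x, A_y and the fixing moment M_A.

ΣF_x = 0: A_x = 0.
ΣF_y = 0: A_y − 40 = 0 → A_y = 40.00 kN.
ΣM about A: M_A − 40·7.1 − 101.7 = 0 → M_A = 385.7 kN·m.

A_x = 0, A_y = 40.00 kN, M_A = 385.7 kN·m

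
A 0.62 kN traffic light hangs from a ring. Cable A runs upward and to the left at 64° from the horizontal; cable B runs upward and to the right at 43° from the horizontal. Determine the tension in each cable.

T_A = 0.4742 kN, T_B = 0.2842 kN

ΣF_x = 0: −T_A·cos64° + T_B·cos43° = 0 → T_B = 0.599397·T_A.
ΣF_y = 0: T_A·sin64° + T_B·sin43° = 0.62.
Substitute: T_A·(0.898794 + 0.599397·0.681998) = 0.62 → T_A = 0.474158 ≈ 0.4742 kN.
Then T_B = 0.599397 × 0.474158 = 0.2842 kN.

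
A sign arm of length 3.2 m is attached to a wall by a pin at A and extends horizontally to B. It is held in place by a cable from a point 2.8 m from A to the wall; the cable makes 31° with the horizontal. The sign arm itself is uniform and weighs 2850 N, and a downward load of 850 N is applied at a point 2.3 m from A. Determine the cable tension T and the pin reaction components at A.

ΣM about A: T·sin31°·2.8 − 2850·1.6 − 850·2.3 = 0 → T = 6515/(2.8·0.515038) = 4517.7 ≈ 4518 N.
ΣF_x = 0: A_x − T·cos31° = 0 → A_x = 4517.7 × 0.857167 = 3872 N.
ΣF_y = 0: A_y + T·sin31° − 2850 − 850 = 0 → A_y = 3700 − 4517.7 × 0.515038 = 1373 N.

T = 4518 N, A_x = 3872 N, A_y = 1373 N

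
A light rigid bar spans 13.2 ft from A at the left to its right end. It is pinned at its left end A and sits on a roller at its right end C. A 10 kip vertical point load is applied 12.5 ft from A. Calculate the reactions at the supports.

Moments about A: C_y·13.2 − 10·12.5 = 0 → C_y = 125/13.2 = 9.4697 ≈ 9.470 kip.
ΣF_y = 0: A_y + 9.4697 − 10 = 0 → A_y = 0.5303 kip.
ΣF_x = 0: no horizontal applied forces, so A_x = 0.

A_x = 0, A_y = 0.5303 kip, C_y = 9.470 kip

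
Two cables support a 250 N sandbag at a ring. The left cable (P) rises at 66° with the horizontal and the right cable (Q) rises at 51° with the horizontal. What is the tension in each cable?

T_P = 176.6 N, T_Q = 114.1 N

ΣF_x = 0: −T_P·cos66° + T_Q·cos51° = 0 → T_Q = 0.646311·T_P.
ΣF_y = 0: T_P·sin66° + T_Q·sin51° = 250.
Substitute: T_P·(0.913545 + 0.646311·0.777146) = 250 → T_P = 176.576 ≈ 176.6 N.
Then T_Q = 0.646311 × 176.576 = 114.1 N.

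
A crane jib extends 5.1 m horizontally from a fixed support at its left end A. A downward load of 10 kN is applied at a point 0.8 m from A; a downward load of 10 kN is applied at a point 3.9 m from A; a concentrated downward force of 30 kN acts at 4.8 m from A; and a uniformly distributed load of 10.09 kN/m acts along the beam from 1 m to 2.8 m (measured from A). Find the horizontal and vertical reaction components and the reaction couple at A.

Resultant of the distributed load: 10.09 × 1.8 = 18.162 kN at 1.9 m from A.
ΣF_x = 0: A_x = 0.
ΣF_y = 0: A_y − 10 − 10 − 30 − 10.09·1.8 = 0 → A_y = 68.16 kN.
ΣM about A: M_A − 10·0.8 − 10·3.9 − 30·4.8 − (10.09·1.8)·1.9 = 0 → M_A = 225.5 kN·m.

A_x = 0, A_y = 68.16 kN, M_A = 225.5 kN·m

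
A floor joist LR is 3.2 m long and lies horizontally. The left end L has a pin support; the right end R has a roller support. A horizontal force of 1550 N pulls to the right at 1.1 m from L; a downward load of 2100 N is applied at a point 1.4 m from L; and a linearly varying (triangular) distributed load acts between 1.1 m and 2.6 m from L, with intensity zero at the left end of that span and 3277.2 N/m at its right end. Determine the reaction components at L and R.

L_x = -1550 N, L_y = 2026 N, R_y = 2532 N

Resultant of the triangular load: ½ × 3277.2 × 1.5 = 2457.9 N, acting at 2.1 m from L (one-third of the span from the peak).
ΣM about L: R_y·3.2 − 2100·1.4 − (½·3277.2·1.5)·2.1 = 0 → R_y = 8101.59/3.2 = 2531.75 ≈ 2532 N.
ΣF_y = 0: L_y + 2531.75 − 2100 − ½·3277.2·1.5 = 0 → L_y = 2026 N.
ΣF_x = 0: L_x + 1550 = 0 → L_x = -1550 N.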